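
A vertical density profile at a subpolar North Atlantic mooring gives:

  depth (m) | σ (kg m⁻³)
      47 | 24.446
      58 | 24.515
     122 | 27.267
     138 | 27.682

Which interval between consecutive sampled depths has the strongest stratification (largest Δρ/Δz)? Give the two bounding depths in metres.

Compute the density gradient over each adjacent pair:
  47–58 m: Δρ/Δz = 0.069/11 = 6.3 × 10⁻³ kg m⁻⁴
  58–122 m: Δρ/Δz = 2.752/64 = 0.043 kg m⁻⁴
  122–138 m: Δρ/Δz = 0.415/16 = 0.026 kg m⁻⁴
The largest gradient is in the 58–122 m interval — the pycnocline.

58–122 m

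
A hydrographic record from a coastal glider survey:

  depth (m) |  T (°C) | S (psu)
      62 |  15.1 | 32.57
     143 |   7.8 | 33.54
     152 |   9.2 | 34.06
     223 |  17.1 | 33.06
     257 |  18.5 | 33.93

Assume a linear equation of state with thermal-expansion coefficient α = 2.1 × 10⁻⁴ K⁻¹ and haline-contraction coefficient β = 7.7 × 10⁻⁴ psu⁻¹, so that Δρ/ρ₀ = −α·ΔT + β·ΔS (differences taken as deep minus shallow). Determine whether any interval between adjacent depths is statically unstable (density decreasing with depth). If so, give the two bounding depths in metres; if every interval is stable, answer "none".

Evaluate Δρ/ρ₀ = −αΔT + βΔS across each adjacent pair:
  62–143 m: −αΔT+βΔS = −(2.1 × 10⁻⁴)(-7.3)+(7.7 × 10⁻⁴)(+0.97) = 2.3 × 10⁻³ → stable
  143–152 m: −αΔT+βΔS = −(2.1 × 10⁻⁴)(+1.4)+(7.7 × 10⁻⁴)(+0.52) = 1.1 × 10⁻⁴ → stable
  152–223 m: −αΔT+βΔS = −(2.1 × 10⁻⁴)(+7.9)+(7.7 × 10⁻⁴)(-1.00) = -2.4 × 10⁻³ → UNSTABLE
  223–257 m: −αΔT+βΔS = −(2.1 × 10⁻⁴)(+1.4)+(7.7 × 10⁻⁴)(+0.87) = 3.8 × 10⁻⁴ → stable
The 152–223 m interval has Δρ < 0: lighter water underlies denser water.

152–223 m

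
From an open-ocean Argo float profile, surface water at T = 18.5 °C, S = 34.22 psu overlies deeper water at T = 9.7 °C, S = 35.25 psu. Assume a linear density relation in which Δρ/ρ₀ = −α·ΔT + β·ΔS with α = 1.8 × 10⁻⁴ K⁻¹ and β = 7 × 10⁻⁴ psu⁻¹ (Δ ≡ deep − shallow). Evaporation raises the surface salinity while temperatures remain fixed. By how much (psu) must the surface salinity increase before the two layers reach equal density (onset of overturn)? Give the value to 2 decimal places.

3.29 psu

Neutral buoyancy requires −α(T_deep − T_surf) + β(S_deep − S_surf′) = 0.
S_surf′ = S_deep − (α/β)·ΔT = 35.25 − (1.8 × 10⁻⁴/7 × 10⁻⁴)·(-8.8) = 37.5129 psu.
Increase required: 37.5129 − 34.22 = 3.2929 psu.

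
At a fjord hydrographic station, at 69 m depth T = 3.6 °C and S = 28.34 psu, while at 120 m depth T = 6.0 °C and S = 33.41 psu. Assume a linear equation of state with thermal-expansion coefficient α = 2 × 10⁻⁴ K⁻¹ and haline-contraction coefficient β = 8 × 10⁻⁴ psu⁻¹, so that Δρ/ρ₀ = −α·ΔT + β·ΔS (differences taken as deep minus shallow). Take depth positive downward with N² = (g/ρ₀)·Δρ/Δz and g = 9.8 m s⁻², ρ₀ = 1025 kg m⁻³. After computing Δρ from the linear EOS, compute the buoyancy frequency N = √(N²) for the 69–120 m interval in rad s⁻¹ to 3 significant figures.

ΔT = +2.4 K, ΔS = +5.07 psu (deep − shallow).
Δρ/ρ₀ = −αΔT + βΔS = -4.80 × 10⁻⁴ + 4.056 × 10⁻³ = 3.576 × 10⁻³, so Δρ ≈ 3.665 kg m⁻³.
N² = (g/ρ₀)·Δρ/Δz = g·(Δρ/ρ₀)/Δz = 9.8 × 3.576 × 10⁻³ / 51 = 6.8715 × 10⁻⁴ s⁻².
N = √(6.8715 × 10⁻⁴) = 0.026214 rad s⁻¹ ≈ 0.0262 rad s⁻¹.

0.0262 rad s⁻¹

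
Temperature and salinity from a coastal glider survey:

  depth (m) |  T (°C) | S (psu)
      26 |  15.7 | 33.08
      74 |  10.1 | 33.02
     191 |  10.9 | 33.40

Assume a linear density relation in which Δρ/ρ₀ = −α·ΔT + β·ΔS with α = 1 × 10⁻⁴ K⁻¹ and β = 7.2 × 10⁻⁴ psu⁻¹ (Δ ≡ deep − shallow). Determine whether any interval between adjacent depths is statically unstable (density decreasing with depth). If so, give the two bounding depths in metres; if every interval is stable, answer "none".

Evaluate Δρ/ρ₀ = −αΔT + βΔS across each adjacent pair:
  26–74 m: −αΔT+βΔS = −(1 × 10⁻⁴)(-5.6)+(7.2 × 10⁻⁴)(-0.06) = 5.2 × 10⁻⁴ → stable
  74–191 m: −αΔT+βΔS = −(1 × 10⁻⁴)(+0.8)+(7.2 × 10⁻⁴)(+0.38) = 1.9 × 10⁻⁴ → stable
Every interval has Δρ > 0: the column is stably stratified throughout.

none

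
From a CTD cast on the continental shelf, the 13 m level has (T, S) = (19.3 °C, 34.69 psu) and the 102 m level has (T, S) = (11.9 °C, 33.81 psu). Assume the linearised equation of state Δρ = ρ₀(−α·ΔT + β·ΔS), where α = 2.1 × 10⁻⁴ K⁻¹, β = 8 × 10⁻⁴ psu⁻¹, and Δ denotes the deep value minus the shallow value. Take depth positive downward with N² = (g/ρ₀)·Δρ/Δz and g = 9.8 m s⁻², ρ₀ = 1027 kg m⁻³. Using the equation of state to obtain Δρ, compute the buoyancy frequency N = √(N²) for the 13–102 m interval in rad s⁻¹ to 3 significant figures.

9.67 × 10⁻³ rad s⁻¹

ΔT = -7.4 K, ΔS = -0.88 psu (deep − shallow).
Δρ/ρ₀ = −αΔT + βΔS = 1.554 × 10⁻³ − 7.04 × 10⁻⁴ = 8.50 × 10⁻⁴, so Δρ ≈ 0.8730 kg m⁻³.
N² = (g/ρ₀)·Δρ/Δz = g·(Δρ/ρ₀)/Δz = 9.8 × 8.50 × 10⁻⁴ / 89 = 9.3596 × 10⁻⁵ s⁻².
N = √(9.3596 × 10⁻⁵) = 9.6745 × 10⁻³ rad s⁻¹ ≈ 9.67 × 10⁻³ rad s⁻¹.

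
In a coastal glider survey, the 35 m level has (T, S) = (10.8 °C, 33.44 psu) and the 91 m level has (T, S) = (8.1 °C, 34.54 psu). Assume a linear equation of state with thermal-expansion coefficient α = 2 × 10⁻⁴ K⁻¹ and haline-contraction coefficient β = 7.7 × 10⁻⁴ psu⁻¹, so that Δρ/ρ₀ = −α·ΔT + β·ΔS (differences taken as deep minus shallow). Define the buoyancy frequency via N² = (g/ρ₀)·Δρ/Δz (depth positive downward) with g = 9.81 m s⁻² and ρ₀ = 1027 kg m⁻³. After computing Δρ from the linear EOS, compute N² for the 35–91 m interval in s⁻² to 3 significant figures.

ΔT = -2.7 K, ΔS = +1.10 psu (deep − shallow).
Δρ/ρ₀ = −αΔT + βΔS = 5.40 × 10⁻⁴ + 8.47 × 10⁻⁴ = 1.387 × 10⁻³, so Δρ ≈ 1.424 kg m⁻³.
N² = (g/ρ₀)·Δρ/Δz = g·(Δρ/ρ₀)/Δz = 9.81 × 1.387 × 10⁻³ / 56 = 2.4297 × 10⁻⁴ s⁻² ≈ 2.43 × 10⁻⁴ s⁻².

2.43 × 10⁻⁴ s⁻²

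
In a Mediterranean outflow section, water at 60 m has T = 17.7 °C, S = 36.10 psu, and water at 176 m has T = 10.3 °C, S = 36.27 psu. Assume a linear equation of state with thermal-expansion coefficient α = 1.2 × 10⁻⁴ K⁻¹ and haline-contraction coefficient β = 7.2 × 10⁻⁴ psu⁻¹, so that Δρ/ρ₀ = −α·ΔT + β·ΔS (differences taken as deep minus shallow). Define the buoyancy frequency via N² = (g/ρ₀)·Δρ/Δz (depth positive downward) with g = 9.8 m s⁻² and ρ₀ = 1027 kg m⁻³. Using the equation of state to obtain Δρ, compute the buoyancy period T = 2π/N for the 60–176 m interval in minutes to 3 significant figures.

11.3 min

ΔT = -7.4 K, ΔS = +0.17 psu (deep − shallow).
Δρ/ρ₀ = −αΔT + βΔS = 8.88 × 10⁻⁴ + 1.224 × 10⁻⁴ = 1.0104 × 10⁻³, so Δρ ≈ 1.038 kg m⁻³.
N² = (g/ρ₀)·Δρ/Δz = g·(Δρ/ρ₀)/Δz = 9.8 × 1.0104 × 10⁻³ / 116 = 8.5361 × 10⁻⁵ s⁻².
N = √(8.5361 × 10⁻⁵) = 9.2391 × 10⁻³ rad s⁻¹ → T = 2π/N = 680.06 s = 11.334 min ≈ 11.3 min.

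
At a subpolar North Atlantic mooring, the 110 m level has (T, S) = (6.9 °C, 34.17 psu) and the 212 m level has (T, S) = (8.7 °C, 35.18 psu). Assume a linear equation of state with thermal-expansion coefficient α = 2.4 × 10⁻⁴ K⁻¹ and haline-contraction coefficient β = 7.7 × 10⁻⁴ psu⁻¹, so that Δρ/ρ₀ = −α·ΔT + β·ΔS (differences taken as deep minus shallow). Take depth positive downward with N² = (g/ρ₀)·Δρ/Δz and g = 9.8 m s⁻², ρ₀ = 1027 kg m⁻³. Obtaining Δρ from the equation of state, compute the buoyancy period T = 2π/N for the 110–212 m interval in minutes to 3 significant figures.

ΔT = +1.8 K, ΔS = +1.01 psu (deep − shallow).
Δρ/ρ₀ = −αΔT + βΔS = -4.32 × 10⁻⁴ + 7.777 × 10⁻⁴ = 3.457 × 10⁻⁴, so Δρ ≈ 0.3550 kg m⁻³.
N² = (g/ρ₀)·Δρ/Δz = g·(Δρ/ρ₀)/Δz = 9.8 × 3.457 × 10⁻⁴ / 102 = 3.3214 × 10⁻⁵ s⁻².
N = √(3.3214 × 10⁻⁵) = 5.7632 × 10⁻³ rad s⁻¹ → T = 2π/N = 1.0902 × 10³ s = 18.170 min ≈ 18.2 min.

18.2 min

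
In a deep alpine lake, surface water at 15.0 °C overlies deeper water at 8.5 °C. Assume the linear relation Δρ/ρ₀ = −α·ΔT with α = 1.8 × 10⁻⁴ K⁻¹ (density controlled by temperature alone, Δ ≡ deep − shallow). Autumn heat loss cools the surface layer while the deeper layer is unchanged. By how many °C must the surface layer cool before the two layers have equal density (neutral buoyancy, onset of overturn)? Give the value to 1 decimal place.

6.5 °C

With temperature the only control, equal density requires T_surf′ = T_deep.
T_surf′ = 8.5 °C.
Cooling required: 15.0 − 8.5 = 6.5 °C.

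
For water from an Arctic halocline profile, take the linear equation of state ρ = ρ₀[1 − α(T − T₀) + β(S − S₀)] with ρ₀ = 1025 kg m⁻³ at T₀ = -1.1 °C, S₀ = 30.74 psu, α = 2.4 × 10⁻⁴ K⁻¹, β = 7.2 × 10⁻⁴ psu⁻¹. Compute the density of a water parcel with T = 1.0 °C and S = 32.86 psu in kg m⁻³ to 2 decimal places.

T − T₀ = +2.1 K, S − S₀ = +2.12 psu.
Bracket = 1 − α·(+2.1) + β·(+2.12) = 1 + (1.0224 × 10⁻³) = 1.0010224.
ρ = 1025 × 1.0010224 = 1026.05 kg m⁻³.

1026.05 kg m⁻³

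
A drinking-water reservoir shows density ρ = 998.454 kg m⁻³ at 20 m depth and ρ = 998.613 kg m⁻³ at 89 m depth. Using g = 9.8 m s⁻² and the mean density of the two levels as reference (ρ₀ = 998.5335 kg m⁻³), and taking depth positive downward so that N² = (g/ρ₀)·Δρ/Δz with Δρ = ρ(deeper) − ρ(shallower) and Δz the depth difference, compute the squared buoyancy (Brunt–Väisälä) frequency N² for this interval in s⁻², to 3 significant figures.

Δρ = 998.613 − 998.454 = 0.159 kg m⁻³ over Δz = 89 − 20 = 69 m.
N² = (9.8/998.5335) × (0.159/69) = 2.2616 × 10⁻⁵ s⁻² ≈ 2.26 × 10⁻⁵ s⁻².

2.26 × 10⁻⁵ s⁻²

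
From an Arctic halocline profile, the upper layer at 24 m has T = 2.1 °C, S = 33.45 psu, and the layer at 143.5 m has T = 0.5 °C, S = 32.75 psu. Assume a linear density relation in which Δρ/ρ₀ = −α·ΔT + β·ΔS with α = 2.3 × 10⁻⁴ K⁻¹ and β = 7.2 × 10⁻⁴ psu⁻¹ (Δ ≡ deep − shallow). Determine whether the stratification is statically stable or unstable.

unstable

ΔT = 0.5 − 2.1 = -1.6 K and ΔS = 32.75 − 33.45 = -0.70 psu (deep − shallow).
−αΔT = 3.68 × 10⁻⁴; βΔS = -5.04 × 10⁻⁴; sum Δρ/ρ₀ = -1.36 × 10⁻⁴.
Δρ/ρ₀ < 0, so Δρ < 0: deeper water is lighter → statically unstable; the column would overturn.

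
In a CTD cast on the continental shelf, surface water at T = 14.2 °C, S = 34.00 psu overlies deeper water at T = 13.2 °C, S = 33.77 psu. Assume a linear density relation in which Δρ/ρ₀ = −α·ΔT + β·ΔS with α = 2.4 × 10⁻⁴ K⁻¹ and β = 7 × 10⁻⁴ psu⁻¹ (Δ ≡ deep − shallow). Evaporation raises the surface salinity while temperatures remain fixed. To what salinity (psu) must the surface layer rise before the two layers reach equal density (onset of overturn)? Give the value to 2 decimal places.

34.11 psu

Neutral buoyancy requires −α(T_deep − T_surf) + β(S_deep − S_surf′) = 0.
S_surf′ = S_deep − (α/β)·ΔT = 33.77 − (2.4 × 10⁻⁴/7 × 10⁻⁴)·(-1.0) = 34.1129 psu.
Increase required: 34.1129 − 34.00 = 0.1129 psu.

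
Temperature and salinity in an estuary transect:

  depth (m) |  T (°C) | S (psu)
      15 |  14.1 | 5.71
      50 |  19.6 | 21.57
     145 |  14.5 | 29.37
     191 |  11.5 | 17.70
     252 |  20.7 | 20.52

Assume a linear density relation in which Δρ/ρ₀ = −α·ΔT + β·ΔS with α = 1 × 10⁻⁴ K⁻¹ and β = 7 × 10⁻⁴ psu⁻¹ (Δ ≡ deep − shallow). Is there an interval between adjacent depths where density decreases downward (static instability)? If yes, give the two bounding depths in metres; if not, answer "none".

145–191 m

Evaluate Δρ/ρ₀ = −αΔT + βΔS across each adjacent pair:
  15–50 m: −αΔT+βΔS = −(1 × 10⁻⁴)(+5.5)+(7 × 10⁻⁴)(+15.86) = 0.011 → stable
  50–145 m: −αΔT+βΔS = −(1 × 10⁻⁴)(-5.1)+(7 × 10⁻⁴)(+7.80) = 6.0 × 10⁻³ → stable
  145–191 m: −αΔT+βΔS = −(1 × 10⁻⁴)(-3.0)+(7 × 10⁻⁴)(-11.67) = -7.9 × 10⁻³ → UNSTABLE
  191–252 m: −αΔT+βΔS = −(1 × 10⁻⁴)(+9.2)+(7 × 10⁻⁴)(+2.82) = 1.1 × 10⁻³ → stable
The 145–191 m interval has Δρ < 0: lighter water underlies denser water.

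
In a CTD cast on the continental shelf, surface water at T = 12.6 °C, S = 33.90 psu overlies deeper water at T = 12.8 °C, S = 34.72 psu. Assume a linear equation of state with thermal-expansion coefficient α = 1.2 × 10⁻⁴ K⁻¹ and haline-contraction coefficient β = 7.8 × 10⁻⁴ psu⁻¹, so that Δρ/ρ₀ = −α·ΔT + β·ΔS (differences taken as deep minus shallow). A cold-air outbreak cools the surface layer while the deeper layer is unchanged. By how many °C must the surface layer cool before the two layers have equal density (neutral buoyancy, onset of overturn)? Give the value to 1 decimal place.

Neutral buoyancy requires Δρ = 0, i.e. −α(T_deep − T_surf′) + β(S_deep − S_surf) = 0.
T_surf′ = T_deep − (β/α)·ΔS = 12.8 − (7.8 × 10⁻⁴/1.2 × 10⁻⁴)·(+0.82) = 7.470 °C.
Cooling required: 12.6 − (7.470) = 5.130 °C.

5.1 °C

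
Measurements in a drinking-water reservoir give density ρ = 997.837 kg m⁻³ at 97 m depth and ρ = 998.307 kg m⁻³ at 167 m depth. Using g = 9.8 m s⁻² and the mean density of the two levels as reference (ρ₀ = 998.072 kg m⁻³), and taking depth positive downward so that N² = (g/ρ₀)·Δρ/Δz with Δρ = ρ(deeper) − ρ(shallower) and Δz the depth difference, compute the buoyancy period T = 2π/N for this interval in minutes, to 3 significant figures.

12.9 min

Δρ = 998.307 − 997.837 = 0.470 kg m⁻³ over Δz = 167 − 97 = 70 m.
N² = (9.8/998.072) × (0.470/70) = 6.5927 × 10⁻⁵ s⁻².
N = √(6.5927 × 10⁻⁵) = 8.1195 × 10⁻³ rad s⁻¹, so T = 2π/N = 773.84 s = 12.897 min ≈ 12.9 min.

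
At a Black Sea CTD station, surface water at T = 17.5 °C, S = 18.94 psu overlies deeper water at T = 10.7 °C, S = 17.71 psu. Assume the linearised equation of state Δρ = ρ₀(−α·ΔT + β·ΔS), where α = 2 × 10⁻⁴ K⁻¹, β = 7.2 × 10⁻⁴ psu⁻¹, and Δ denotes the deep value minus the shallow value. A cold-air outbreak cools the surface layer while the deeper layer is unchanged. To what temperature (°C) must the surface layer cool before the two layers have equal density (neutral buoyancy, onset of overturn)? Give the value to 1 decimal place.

15.1 °C

Neutral buoyancy requires Δρ = 0, i.e. −α(T_deep − T_surf′) + β(S_deep − S_surf) = 0.
T_surf′ = T_deep − (β/α)·ΔS = 10.7 − (7.2 × 10⁻⁴/2 × 10⁻⁴)·(-1.23) = 15.128 °C.
Cooling required: 17.5 − (15.128) = 2.372 °C.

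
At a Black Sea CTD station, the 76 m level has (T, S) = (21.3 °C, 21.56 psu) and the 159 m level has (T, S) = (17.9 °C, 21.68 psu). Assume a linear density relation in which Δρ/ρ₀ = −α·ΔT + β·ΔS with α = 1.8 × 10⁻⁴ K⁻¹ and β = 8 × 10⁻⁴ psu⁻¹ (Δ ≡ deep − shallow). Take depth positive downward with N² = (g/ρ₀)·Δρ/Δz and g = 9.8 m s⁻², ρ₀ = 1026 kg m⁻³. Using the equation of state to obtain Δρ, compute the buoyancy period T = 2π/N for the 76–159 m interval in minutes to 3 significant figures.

ΔT = -3.4 K, ΔS = +0.12 psu (deep − shallow).
Δρ/ρ₀ = −αΔT + βΔS = 6.12 × 10⁻⁴ + 9.60 × 10⁻⁵ = 7.08 × 10⁻⁴, so Δρ ≈ 0.7264 kg m⁻³.
N² = (g/ρ₀)·Δρ/Δz = g·(Δρ/ρ₀)/Δz = 9.8 × 7.08 × 10⁻⁴ / 83 = 8.3595 × 10⁻⁵ s⁻².
N = √(8.3595 × 10⁻⁵) = 9.1430 × 10⁻³ rad s⁻¹ → T = 2π/N = 687.21 s = 11.454 min ≈ 11.5 min.

11.5 min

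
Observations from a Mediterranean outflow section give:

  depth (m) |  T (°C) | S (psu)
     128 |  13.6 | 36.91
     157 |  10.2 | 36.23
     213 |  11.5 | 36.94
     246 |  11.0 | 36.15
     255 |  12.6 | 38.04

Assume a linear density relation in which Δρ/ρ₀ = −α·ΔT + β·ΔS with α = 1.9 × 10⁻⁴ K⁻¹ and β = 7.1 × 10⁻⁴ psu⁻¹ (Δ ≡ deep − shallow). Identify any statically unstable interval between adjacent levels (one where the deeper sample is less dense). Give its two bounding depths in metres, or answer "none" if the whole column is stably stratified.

213–246 m

Evaluate Δρ/ρ₀ = −αΔT + βΔS across each adjacent pair:
  128–157 m: −αΔT+βΔS = −(1.9 × 10⁻⁴)(-3.4)+(7.1 × 10⁻⁴)(-0.68) = 1.6 × 10⁻⁴ → stable
  157–213 m: −αΔT+βΔS = −(1.9 × 10⁻⁴)(+1.3)+(7.1 × 10⁻⁴)(+0.71) = 2.6 × 10⁻⁴ → stable
  213–246 m: −αΔT+βΔS = −(1.9 × 10⁻⁴)(-0.5)+(7.1 × 10⁻⁴)(-0.79) = -4.7 × 10⁻⁴ → UNSTABLE
  246–255 m: −αΔT+βΔS = −(1.9 × 10⁻⁴)(+1.6)+(7.1 × 10⁻⁴)(+1.89) = 1.0 × 10⁻³ → stable
The 213–246 m interval has Δρ < 0: lighter water underlies denser water.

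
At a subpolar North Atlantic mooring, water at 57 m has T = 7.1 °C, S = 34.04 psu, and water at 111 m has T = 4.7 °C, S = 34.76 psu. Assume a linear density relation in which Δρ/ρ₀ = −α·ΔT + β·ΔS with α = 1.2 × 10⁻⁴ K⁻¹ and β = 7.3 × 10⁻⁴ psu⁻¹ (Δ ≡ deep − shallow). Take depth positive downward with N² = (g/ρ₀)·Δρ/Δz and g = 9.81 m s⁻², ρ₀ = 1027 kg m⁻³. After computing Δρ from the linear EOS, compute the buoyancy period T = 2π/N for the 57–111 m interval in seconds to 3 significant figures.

ΔT = -2.4 K, ΔS = +0.72 psu (deep − shallow).
Δρ/ρ₀ = −αΔT + βΔS = 2.88 × 10⁻⁴ + 5.256 × 10⁻⁴ = 8.136 × 10⁻⁴, so Δρ ≈ 0.8356 kg m⁻³.
N² = (g/ρ₀)·Δρ/Δz = g·(Δρ/ρ₀)/Δz = 9.81 × 8.136 × 10⁻⁴ / 54 = 1.4780 × 10⁻⁴ s⁻².
N = √(1.4780 × 10⁻⁴) = 0.012157 rad s⁻¹ → T = 2π/N = 516.84 s ≈ 517 s.

517 s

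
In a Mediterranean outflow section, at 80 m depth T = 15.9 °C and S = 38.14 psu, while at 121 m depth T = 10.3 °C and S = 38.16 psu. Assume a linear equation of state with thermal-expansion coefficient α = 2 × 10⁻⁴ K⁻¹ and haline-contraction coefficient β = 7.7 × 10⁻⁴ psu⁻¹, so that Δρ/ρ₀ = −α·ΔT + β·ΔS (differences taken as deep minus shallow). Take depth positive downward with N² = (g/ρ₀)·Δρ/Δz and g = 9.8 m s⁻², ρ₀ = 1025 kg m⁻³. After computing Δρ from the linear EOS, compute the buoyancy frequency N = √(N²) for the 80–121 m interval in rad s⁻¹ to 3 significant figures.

ΔT = -5.6 K, ΔS = +0.02 psu (deep − shallow).
Δρ/ρ₀ = −αΔT + βΔS = 1.12 × 10⁻³ + 1.54 × 10⁻⁵ = 1.1354 × 10⁻³, so Δρ ≈ 1.164 kg m⁻³.
N² = (g/ρ₀)·Δρ/Δz = g·(Δρ/ρ₀)/Δz = 9.8 × 1.1354 × 10⁻³ / 41 = 2.7139 × 10⁻⁴ s⁻².
N = √(2.7139 × 10⁻⁴) = 0.016474 rad s⁻¹ ≈ 0.0165 rad s⁻¹.

0.0165 rad s⁻¹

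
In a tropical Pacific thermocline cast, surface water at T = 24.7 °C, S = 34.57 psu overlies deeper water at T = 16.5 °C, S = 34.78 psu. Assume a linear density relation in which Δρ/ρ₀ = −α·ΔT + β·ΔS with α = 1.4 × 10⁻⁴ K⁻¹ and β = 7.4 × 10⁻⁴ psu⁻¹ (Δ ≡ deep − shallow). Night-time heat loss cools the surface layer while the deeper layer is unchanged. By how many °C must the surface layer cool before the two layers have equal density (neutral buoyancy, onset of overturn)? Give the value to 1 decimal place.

9.3 °C

Neutral buoyancy requires Δρ = 0, i.e. −α(T_deep − T_surf′) + β(S_deep − S_surf) = 0.
T_surf′ = T_deep − (β/α)·ΔS = 16.5 − (7.4 × 10⁻⁴/1.4 × 10⁻⁴)·(+0.21) = 15.390 °C.
Cooling required: 24.7 − (15.390) = 9.310 °C.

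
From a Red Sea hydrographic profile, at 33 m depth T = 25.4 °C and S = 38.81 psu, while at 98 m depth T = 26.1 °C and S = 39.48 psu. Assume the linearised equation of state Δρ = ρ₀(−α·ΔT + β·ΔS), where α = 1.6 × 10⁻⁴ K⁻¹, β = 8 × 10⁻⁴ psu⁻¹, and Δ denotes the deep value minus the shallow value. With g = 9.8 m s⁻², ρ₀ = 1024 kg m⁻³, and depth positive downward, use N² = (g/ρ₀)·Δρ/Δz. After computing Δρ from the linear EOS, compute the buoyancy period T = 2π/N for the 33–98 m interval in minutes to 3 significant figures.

ΔT = +0.7 K, ΔS = +0.67 psu (deep − shallow).
Δρ/ρ₀ = −αΔT + βΔS = -1.12 × 10⁻⁴ + 5.36 × 10⁻⁴ = 4.24 × 10⁻⁴, so Δρ ≈ 0.4342 kg m⁻³.
N² = (g/ρ₀)·Δρ/Δz = g·(Δρ/ρ₀)/Δz = 9.8 × 4.24 × 10⁻⁴ / 65 = 6.3926 × 10⁻⁵ s⁻².
N = √(6.3926 × 10⁻⁵) = 7.9954 × 10⁻³ rad s⁻¹ → T = 2π/N = 785.85 s = 13.098 min ≈ 13.1 min.

13.1 min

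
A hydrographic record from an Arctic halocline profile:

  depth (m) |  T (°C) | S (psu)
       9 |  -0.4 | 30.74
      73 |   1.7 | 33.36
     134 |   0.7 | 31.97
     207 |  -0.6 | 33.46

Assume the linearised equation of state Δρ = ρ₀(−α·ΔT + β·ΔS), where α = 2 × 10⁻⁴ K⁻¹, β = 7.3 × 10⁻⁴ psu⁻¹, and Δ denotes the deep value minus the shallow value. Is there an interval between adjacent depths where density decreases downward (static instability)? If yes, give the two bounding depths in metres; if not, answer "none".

73–134 m

Evaluate Δρ/ρ₀ = −αΔT + βΔS across each adjacent pair:
  9–73 m: −αΔT+βΔS = −(2 × 10⁻⁴)(+2.1)+(7.3 × 10⁻⁴)(+2.62) = 1.5 × 10⁻³ → stable
  73–134 m: −αΔT+βΔS = −(2 × 10⁻⁴)(-1.0)+(7.3 × 10⁻⁴)(-1.39) = -8.1 × 10⁻⁴ → UNSTABLE
  134–207 m: −αΔT+βΔS = −(2 × 10⁻⁴)(-1.3)+(7.3 × 10⁻⁴)(+1.49) = 1.3 × 10⁻³ → stable
The 73–134 m interval has Δρ < 0: lighter water underlies denser water.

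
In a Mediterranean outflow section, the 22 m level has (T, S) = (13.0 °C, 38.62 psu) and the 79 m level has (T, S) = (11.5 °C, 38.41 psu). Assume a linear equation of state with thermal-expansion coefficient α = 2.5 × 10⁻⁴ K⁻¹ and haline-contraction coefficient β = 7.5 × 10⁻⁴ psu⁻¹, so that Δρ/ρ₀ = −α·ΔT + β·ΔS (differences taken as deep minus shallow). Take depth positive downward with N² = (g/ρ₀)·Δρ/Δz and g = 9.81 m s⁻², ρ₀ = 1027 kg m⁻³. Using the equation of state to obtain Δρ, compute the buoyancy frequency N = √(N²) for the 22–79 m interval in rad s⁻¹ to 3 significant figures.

6.12 × 10⁻³ rad s⁻¹

ΔT = -1.5 K, ΔS = -0.21 psu (deep − shallow).
Δρ/ρ₀ = −αΔT + βΔS = 3.75 × 10⁻⁴ − 1.575 × 10⁻⁴ = 2.175 × 10⁻⁴, so Δρ ≈ 0.2234 kg m⁻³.
N² = (g/ρ₀)·Δρ/Δz = g·(Δρ/ρ₀)/Δz = 9.81 × 2.175 × 10⁻⁴ / 57 = 3.7433 × 10⁻⁵ s⁻².
N = √(3.7433 × 10⁻⁵) = 6.1183 × 10⁻³ rad s⁻¹ ≈ 6.12 × 10⁻³ rad s⁻¹.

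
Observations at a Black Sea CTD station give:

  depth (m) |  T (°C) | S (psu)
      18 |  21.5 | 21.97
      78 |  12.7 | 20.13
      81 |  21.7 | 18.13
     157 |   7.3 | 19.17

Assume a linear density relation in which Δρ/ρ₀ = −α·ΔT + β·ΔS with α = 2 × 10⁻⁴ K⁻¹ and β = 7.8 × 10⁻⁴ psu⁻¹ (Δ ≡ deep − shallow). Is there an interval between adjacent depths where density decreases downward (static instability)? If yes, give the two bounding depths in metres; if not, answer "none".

Evaluate Δρ/ρ₀ = −αΔT + βΔS across each adjacent pair:
  18–78 m: −αΔT+βΔS = −(2 × 10⁻⁴)(-8.8)+(7.8 × 10⁻⁴)(-1.84) = 3.2 × 10⁻⁴ → stable
  78–81 m: −αΔT+βΔS = −(2 × 10⁻⁴)(+9.0)+(7.8 × 10⁻⁴)(-2.00) = -3.4 × 10⁻³ → UNSTABLE
  81–157 m: −αΔT+βΔS = −(2 × 10⁻⁴)(-14.4)+(7.8 × 10⁻⁴)(+1.04) = 3.7 × 10⁻³ → stable
The 78–81 m interval has Δρ < 0: lighter water underlies denser water.

78–81 m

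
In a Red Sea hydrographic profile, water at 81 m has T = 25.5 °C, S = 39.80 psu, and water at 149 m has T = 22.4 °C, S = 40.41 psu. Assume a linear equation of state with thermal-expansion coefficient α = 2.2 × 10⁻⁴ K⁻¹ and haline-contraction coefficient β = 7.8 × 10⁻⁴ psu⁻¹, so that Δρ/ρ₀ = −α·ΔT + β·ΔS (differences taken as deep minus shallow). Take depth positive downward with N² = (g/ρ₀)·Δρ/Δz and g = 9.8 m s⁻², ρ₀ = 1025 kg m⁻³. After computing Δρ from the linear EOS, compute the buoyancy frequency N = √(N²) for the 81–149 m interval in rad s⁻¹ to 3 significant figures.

ΔT = -3.1 K, ΔS = +0.61 psu (deep − shallow).
Δρ/ρ₀ = −αΔT + βΔS = 6.82 × 10⁻⁴ + 4.758 × 10⁻⁴ = 1.1578 × 10⁻³, so Δρ ≈ 1.187 kg m⁻³.
N² = (g/ρ₀)·Δρ/Δz = g·(Δρ/ρ₀)/Δz = 9.8 × 1.1578 × 10⁻³ / 68 = 1.6686 × 10⁻⁴ s⁻².
N = √(1.6686 × 10⁻⁴) = 0.012917 rad s⁻¹ ≈ 0.0129 rad s⁻¹.

0.0129 rad s⁻¹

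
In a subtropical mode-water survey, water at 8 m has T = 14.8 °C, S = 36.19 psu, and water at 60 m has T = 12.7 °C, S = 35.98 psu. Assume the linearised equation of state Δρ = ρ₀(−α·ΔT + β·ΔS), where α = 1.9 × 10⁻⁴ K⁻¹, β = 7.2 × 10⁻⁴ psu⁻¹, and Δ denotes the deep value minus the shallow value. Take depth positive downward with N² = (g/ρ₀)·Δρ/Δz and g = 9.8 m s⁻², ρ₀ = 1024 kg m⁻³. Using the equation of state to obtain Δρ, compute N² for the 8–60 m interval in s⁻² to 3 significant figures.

4.67 × 10⁻⁵ s⁻²

ΔT = -2.1 K, ΔS = -0.21 psu (deep − shallow).
Δρ/ρ₀ = −αΔT + βΔS = 3.99 × 10⁻⁴ − 1.512 × 10⁻⁴ = 2.478 × 10⁻⁴, so Δρ ≈ 0.2537 kg m⁻³.
N² = (g/ρ₀)·Δρ/Δz = g·(Δρ/ρ₀)/Δz = 9.8 × 2.478 × 10⁻⁴ / 52 = 4.6701 × 10⁻⁵ s⁻² ≈ 4.67 × 10⁻⁵ s⁻².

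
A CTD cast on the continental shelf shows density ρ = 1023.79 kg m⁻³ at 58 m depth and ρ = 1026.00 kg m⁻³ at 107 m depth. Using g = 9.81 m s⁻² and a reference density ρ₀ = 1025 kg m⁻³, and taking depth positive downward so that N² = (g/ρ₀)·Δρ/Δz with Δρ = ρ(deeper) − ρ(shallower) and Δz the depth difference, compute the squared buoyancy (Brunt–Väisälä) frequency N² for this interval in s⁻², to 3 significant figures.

4.32 × 10⁻⁴ s⁻²

Δρ = 1026.00 − 1023.79 = 2.21 kg m⁻³ over Δz = 107 − 58 = 49 m.
N² = (9.81/1025) × (2.21/49) = 4.3166 × 10⁻⁴ s⁻² ≈ 4.32 × 10⁻⁴ s⁻².
N² > 0, so the interval is statically stable.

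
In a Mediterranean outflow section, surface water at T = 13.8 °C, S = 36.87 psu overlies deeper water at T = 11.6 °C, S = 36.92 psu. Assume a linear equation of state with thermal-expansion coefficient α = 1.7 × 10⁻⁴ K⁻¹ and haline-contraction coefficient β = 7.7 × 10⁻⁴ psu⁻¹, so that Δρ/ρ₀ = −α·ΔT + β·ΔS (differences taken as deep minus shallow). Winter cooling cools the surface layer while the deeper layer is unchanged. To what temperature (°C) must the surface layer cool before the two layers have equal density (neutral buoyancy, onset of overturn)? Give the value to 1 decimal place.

11.4 °C

Neutral buoyancy requires Δρ = 0, i.e. −α(T_deep − T_surf′) + β(S_deep − S_surf) = 0.
T_surf′ = T_deep − (β/α)·ΔS = 11.6 − (7.7 × 10⁻⁴/1.7 × 10⁻⁴)·(+0.05) = 11.374 °C.
Cooling required: 13.8 − (11.374) = 2.426 °C.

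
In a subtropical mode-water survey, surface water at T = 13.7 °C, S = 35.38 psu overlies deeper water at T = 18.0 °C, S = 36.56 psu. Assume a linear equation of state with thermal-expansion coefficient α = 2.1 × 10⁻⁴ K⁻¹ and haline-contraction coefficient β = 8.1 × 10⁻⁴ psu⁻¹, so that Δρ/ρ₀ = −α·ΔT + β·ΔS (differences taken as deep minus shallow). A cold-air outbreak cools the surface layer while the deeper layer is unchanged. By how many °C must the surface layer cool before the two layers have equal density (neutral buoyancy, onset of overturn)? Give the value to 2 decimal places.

0.25 °C

Neutral buoyancy requires Δρ = 0, i.e. −α(T_deep − T_surf′) + β(S_deep − S_surf) = 0.
T_surf′ = T_deep − (β/α)·ΔS = 18.0 − (8.1 × 10⁻⁴/2.1 × 10⁻⁴)·(+1.18) = 13.4486 °C.
Cooling required: 13.7 − (13.4486) = 0.2514 °C.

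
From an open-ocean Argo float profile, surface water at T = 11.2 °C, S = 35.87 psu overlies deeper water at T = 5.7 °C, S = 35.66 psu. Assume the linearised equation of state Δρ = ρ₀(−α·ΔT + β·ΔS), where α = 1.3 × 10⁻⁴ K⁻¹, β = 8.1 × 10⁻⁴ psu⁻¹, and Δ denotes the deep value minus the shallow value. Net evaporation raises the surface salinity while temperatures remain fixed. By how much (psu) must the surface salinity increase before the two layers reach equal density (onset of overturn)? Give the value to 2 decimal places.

0.67 psu

Neutral buoyancy requires −α(T_deep − T_surf) + β(S_deep − S_surf′) = 0.
S_surf′ = S_deep − (α/β)·ΔT = 35.66 − (1.3 × 10⁻⁴/8.1 × 10⁻⁴)·(-5.5) = 36.5427 psu.
Increase required: 36.5427 − 35.87 = 0.6727 psu.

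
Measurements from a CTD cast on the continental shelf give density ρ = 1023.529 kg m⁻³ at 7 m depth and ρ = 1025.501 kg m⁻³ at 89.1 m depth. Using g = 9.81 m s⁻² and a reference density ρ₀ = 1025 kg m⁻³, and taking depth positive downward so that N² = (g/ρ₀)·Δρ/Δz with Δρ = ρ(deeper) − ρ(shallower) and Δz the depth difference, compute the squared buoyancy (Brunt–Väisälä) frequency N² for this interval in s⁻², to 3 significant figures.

2.30 × 10⁻⁴ s⁻²

Δρ = 1025.501 − 1023.529 = 1.972 kg m⁻³ over Δz = 89.1 − 7 = 82.1 m.
N² = (9.81/1025) × (1.972/82.1) = 2.2988 × 10⁻⁴ s⁻² ≈ 2.30 × 10⁻⁴ s⁻².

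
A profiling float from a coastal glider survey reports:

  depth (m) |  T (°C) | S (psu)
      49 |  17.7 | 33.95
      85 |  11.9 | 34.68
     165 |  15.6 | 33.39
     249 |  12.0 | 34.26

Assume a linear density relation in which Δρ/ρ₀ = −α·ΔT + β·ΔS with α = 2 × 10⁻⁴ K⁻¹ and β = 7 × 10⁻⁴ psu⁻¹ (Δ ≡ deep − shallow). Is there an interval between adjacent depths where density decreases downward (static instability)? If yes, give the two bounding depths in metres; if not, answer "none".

85–165 m

Evaluate Δρ/ρ₀ = −αΔT + βΔS across each adjacent pair:
  49–85 m: −αΔT+βΔS = −(2 × 10⁻⁴)(-5.8)+(7 × 10⁻⁴)(+0.73) = 1.7 × 10⁻³ → stable
  85–165 m: −αΔT+βΔS = −(2 × 10⁻⁴)(+3.7)+(7 × 10⁻⁴)(-1.29) = -1.6 × 10⁻³ → UNSTABLE
  165–249 m: −αΔT+βΔS = −(2 × 10⁻⁴)(-3.6)+(7 × 10⁻⁴)(+0.87) = 1.3 × 10⁻³ → stable
The 85–165 m interval has Δρ < 0: lighter water underlies denser water.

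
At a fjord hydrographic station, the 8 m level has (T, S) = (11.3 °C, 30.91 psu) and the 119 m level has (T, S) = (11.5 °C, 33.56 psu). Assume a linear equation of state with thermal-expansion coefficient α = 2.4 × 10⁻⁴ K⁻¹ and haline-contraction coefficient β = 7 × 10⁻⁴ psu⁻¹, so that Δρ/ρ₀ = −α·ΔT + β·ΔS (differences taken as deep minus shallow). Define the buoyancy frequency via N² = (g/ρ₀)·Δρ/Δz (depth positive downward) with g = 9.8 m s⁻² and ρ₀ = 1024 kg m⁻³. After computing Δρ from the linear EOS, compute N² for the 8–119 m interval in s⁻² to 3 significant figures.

1.60 × 10⁻⁴ s⁻²

ΔT = +0.2 K, ΔS = +2.65 psu (deep − shallow).
Δρ/ρ₀ = −αΔT + βΔS = -4.80 × 10⁻⁵ + 1.855 × 10⁻³ = 1.807 × 10⁻³, so Δρ ≈ 1.850 kg m⁻³.
N² = (g/ρ₀)·Δρ/Δz = g·(Δρ/ρ₀)/Δz = 9.8 × 1.807 × 10⁻³ / 111 = 1.5954 × 10⁻⁴ s⁻² ≈ 1.60 × 10⁻⁴ s⁻².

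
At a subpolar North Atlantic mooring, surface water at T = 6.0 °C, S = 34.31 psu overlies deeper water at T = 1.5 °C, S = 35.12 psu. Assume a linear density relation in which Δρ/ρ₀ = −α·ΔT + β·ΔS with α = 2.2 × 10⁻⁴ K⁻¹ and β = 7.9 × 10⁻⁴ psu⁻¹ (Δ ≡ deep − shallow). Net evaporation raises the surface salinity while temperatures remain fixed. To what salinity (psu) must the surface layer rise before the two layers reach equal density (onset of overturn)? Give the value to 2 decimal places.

Neutral buoyancy requires −α(T_deep − T_surf) + β(S_deep − S_surf′) = 0.
S_surf′ = S_deep − (α/β)·ΔT = 35.12 − (2.2 × 10⁻⁴/7.9 × 10⁻⁴)·(-4.5) = 36.3732 psu.
Increase required: 36.3732 − 34.31 = 2.0632 psu.

36.37 psu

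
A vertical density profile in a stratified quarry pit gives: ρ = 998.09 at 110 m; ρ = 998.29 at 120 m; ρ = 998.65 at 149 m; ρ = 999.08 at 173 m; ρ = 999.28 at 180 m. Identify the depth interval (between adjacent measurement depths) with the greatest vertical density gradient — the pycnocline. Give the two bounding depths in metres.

Compute the density gradient over each adjacent pair:
  110–120 m: Δρ/Δz = 0.20/10 = 0.020 kg m⁻⁴
  120–149 m: Δρ/Δz = 0.36/29 = 0.012 kg m⁻⁴
  149–173 m: Δρ/Δz = 0.43/24 = 0.018 kg m⁻⁴
  173–180 m: Δρ/Δz = 0.20/7 = 0.029 kg m⁻⁴
The largest gradient is in the 173–180 m interval — the pycnocline.

173–180 m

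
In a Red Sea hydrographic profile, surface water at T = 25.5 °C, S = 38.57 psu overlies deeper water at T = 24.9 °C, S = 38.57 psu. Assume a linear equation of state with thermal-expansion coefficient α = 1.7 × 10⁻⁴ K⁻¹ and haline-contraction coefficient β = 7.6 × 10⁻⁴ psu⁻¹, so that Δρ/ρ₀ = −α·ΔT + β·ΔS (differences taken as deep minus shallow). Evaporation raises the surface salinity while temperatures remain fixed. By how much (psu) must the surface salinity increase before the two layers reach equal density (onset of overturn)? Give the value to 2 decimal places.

0.13 psu

Neutral buoyancy requires −α(T_deep − T_surf) + β(S_deep − S_surf′) = 0.
S_surf′ = S_deep − (α/β)·ΔT = 38.57 − (1.7 × 10⁻⁴/7.6 × 10⁻⁴)·(-0.6) = 38.7042 psu.
Increase required: 38.7042 − 38.57 = 0.1342 psu.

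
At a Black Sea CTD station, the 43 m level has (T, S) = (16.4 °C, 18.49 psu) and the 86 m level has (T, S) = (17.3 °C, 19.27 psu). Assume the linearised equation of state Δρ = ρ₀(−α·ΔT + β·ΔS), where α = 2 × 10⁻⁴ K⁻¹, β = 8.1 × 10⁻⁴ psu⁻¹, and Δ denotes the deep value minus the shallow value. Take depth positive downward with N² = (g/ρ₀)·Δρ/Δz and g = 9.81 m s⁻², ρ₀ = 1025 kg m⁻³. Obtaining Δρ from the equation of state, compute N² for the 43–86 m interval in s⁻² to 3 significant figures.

ΔT = +0.9 K, ΔS = +0.78 psu (deep − shallow).
Δρ/ρ₀ = −αΔT + βΔS = -1.80 × 10⁻⁴ + 6.318 × 10⁻⁴ = 4.518 × 10⁻⁴, so Δρ ≈ 0.4631 kg m⁻³.
N² = (g/ρ₀)·Δρ/Δz = g·(Δρ/ρ₀)/Δz = 9.81 × 4.518 × 10⁻⁴ / 43 = 1.0307 × 10⁻⁴ s⁻² ≈ 1.03 × 10⁻⁴ s⁻².

1.03 × 10⁻⁴ s⁻²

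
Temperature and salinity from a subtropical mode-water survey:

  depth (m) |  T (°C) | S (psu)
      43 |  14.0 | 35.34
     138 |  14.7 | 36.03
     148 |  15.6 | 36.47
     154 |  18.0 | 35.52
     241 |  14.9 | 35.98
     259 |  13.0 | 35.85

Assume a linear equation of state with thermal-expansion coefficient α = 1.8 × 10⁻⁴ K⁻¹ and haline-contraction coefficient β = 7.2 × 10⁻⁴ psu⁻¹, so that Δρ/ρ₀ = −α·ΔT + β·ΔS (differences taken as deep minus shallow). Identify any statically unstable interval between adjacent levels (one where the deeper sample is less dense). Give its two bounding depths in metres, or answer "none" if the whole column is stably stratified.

148–154 m

Evaluate Δρ/ρ₀ = −αΔT + βΔS across each adjacent pair:
  43–138 m: −αΔT+βΔS = −(1.8 × 10⁻⁴)(+0.7)+(7.2 × 10⁻⁴)(+0.69) = 3.7 × 10⁻⁴ → stable
  138–148 m: −αΔT+βΔS = −(1.8 × 10⁻⁴)(+0.9)+(7.2 × 10⁻⁴)(+0.44) = 1.5 × 10⁻⁴ → stable
  148–154 m: −αΔT+βΔS = −(1.8 × 10⁻⁴)(+2.4)+(7.2 × 10⁻⁴)(-0.95) = -1.1 × 10⁻³ → UNSTABLE
  154–241 m: −αΔT+βΔS = −(1.8 × 10⁻⁴)(-3.1)+(7.2 × 10⁻⁴)(+0.46) = 8.9 × 10⁻⁴ → stable
  241–259 m: −αΔT+βΔS = −(1.8 × 10⁻⁴)(-1.9)+(7.2 × 10⁻⁴)(-0.13) = 2.5 × 10⁻⁴ → stable
The 148–154 m interval has Δρ < 0: lighter water underlies denser water.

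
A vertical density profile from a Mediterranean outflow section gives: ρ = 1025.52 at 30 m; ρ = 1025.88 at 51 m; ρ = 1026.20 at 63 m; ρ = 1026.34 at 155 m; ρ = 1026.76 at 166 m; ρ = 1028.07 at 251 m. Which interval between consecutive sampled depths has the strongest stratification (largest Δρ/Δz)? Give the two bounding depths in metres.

155–166 m

Compute the density gradient over each adjacent pair:
  30–51 m: Δρ/Δz = 0.36/21 = 0.017 kg m⁻⁴
  51–63 m: Δρ/Δz = 0.32/12 = 0.027 kg m⁻⁴
  63–155 m: Δρ/Δz = 0.14/92 = 1.5 × 10⁻³ kg m⁻⁴
  155–166 m: Δρ/Δz = 0.42/11 = 0.038 kg m⁻⁴
  166–251 m: Δρ/Δz = 1.31/85 = 0.015 kg m⁻⁴
The largest gradient is in the 155–166 m interval — the pycnocline.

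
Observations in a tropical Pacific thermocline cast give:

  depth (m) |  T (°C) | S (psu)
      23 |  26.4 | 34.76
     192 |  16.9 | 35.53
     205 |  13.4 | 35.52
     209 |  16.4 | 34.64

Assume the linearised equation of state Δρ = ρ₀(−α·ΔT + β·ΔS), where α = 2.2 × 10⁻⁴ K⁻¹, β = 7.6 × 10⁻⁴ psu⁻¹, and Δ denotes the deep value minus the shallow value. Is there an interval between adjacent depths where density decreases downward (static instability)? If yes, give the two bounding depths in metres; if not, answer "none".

205–209 m

Evaluate Δρ/ρ₀ = −αΔT + βΔS across each adjacent pair:
  23–192 m: −αΔT+βΔS = −(2.2 × 10⁻⁴)(-9.5)+(7.6 × 10⁻⁴)(+0.77) = 2.7 × 10⁻³ → stable
  192–205 m: −αΔT+βΔS = −(2.2 × 10⁻⁴)(-3.5)+(7.6 × 10⁻⁴)(-0.01) = 7.6 × 10⁻⁴ → stable
  205–209 m: −αΔT+βΔS = −(2.2 × 10⁻⁴)(+3.0)+(7.6 × 10⁻⁴)(-0.88) = -1.3 × 10⁻³ → UNSTABLE
The 205–209 m interval has Δρ < 0: lighter water underlies denser water.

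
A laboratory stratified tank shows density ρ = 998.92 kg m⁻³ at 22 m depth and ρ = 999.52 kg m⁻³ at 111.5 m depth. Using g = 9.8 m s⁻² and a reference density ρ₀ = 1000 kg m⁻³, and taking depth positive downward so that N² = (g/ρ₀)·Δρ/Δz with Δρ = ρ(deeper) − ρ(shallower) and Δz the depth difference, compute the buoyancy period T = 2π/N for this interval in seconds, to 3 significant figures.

Δρ = 999.52 − 998.92 = 0.60 kg m⁻³ over Δz = 111.5 − 22 = 89.5 m.
N² = (9.8/1000) × (0.60/89.5) = 6.5698 × 10⁻⁵ s⁻².
N = √(6.5698 × 10⁻⁵) = 8.1054 × 10⁻³ rad s⁻¹, so T = 2π/N = 775.19 s ≈ 775 s.

775 s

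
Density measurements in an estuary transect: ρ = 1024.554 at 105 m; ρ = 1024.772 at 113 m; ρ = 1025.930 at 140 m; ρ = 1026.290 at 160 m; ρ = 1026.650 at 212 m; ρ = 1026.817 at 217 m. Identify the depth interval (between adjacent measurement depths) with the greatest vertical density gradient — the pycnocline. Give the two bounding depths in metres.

113–140 m

Compute the density gradient over each adjacent pair:
  105–113 m: Δρ/Δz = 0.218/8 = 0.027 kg m⁻⁴
  113–140 m: Δρ/Δz = 1.158/27 = 0.043 kg m⁻⁴
  140–160 m: Δρ/Δz = 0.360/20 = 0.018 kg m⁻⁴
  160–212 m: Δρ/Δz = 0.360/52 = 6.9 × 10⁻³ kg m⁻⁴
  212–217 m: Δρ/Δz = 0.167/5 = 0.033 kg m⁻⁴
The largest gradient is in the 113–140 m interval — the pycnocline.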